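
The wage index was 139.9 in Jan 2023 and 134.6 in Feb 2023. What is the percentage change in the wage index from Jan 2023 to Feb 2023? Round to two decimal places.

-3.79%

Change = (134.6 − 139.9) / 139.9 × 100
       = -5.3 / 139.9 × 100 = -3.7884%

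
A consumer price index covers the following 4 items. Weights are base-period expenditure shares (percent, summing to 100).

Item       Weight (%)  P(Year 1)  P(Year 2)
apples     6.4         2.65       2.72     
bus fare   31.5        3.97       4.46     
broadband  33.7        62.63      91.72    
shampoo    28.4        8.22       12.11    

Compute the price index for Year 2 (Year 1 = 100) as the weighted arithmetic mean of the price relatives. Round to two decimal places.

apples: 6.4 × (2.72/2.65) = 6.4 × 1.026415 = 6.5691
bus fare: 31.5 × (4.46/3.97) = 31.5 × 1.123426 = 35.3879
broadband: 33.7 × (91.72/62.63) = 33.7 × 1.464474 = 49.3528
shampoo: 28.4 × (12.11/8.22) = 28.4 × 1.473236 = 41.8399
Index = Σ wᵢ·(p₁ᵢ/p₀ᵢ) = 6.5691 + 35.3879 + 49.3528 + 41.8399 = 133.1496

133.15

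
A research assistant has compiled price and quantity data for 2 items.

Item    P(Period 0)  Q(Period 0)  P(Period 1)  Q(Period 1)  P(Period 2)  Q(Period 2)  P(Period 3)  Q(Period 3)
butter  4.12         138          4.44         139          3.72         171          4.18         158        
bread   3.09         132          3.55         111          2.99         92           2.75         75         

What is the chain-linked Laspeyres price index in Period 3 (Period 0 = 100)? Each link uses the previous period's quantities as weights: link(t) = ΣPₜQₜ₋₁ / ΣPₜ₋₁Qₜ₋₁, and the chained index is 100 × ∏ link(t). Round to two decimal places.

98.75

Link Period 0→Period 1:
ΣP(Period 1)Q(Period 0) = 4.44×138 + 3.55×132 = 612.72 + 468.6 = 1081.32
ΣP(Period 0)Q(Period 0) = 4.12×138 + 3.09×132 = 568.56 + 407.88 = 976.44
link = 1081.32/976.44 = 1.107411
Link Period 1→Period 2:
ΣP(Period 2)Q(Period 1) = 3.72×139 + 2.99×111 = 517.08 + 331.89 = 848.97
ΣP(Period 1)Q(Period 1) = 4.44×139 + 3.55×111 = 617.16 + 394.05 = 1011.21
link = 848.97/1011.21 = 0.839559
Link Period 2→Period 3:
ΣP(Period 3)Q(Period 2) = 4.18×171 + 2.75×92 = 714.78 + 253 = 967.78
ΣP(Period 2)Q(Period 2) = 3.72×171 + 2.99×92 = 636.12 + 275.08 = 911.2
link = 967.78/911.2 = 1.062094
Chained index = 100 × 1.107411 × 0.839559 × 1.062094 = 98.7467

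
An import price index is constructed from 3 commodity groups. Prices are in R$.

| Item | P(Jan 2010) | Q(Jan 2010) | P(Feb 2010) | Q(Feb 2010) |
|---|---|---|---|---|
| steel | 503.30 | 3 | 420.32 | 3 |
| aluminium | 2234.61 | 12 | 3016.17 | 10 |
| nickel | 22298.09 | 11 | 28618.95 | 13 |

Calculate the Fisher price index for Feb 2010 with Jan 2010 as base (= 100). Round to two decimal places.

128.68

Laspeyres component (base-period weights):
ΣP(Feb 2010)Q(Jan 2010) = 420.32×3 + 3016.17×12 + 28618.95×11 = 1260.96 + 36194.04 + 314808.45 = 352263.45
ΣP(Jan 2010)Q(Jan 2010) = 503.30×3 + 2234.61×12 + 22298.09×11 = 1509.9 + 26815.32 + 245278.99 = 273604.21
L = 352263.45 / 273604.21 × 100 = 128.7493
Paasche component (current-period weights):
ΣP(Feb 2010)Q(Feb 2010) = 420.32×3 + 3016.17×10 + 28618.95×13 = 1260.96 + 30161.7 + 372046.35 = 403469.01
ΣP(Jan 2010)Q(Feb 2010) = 503.30×3 + 2234.61×10 + 22298.09×13 = 1509.9 + 22346.1 + 289875.17 = 313731.17
P = 403469.01 / 313731.17 × 100 = 128.6034
Fisher = √(L × P) = √(128.7493 × 128.6034) = 128.6763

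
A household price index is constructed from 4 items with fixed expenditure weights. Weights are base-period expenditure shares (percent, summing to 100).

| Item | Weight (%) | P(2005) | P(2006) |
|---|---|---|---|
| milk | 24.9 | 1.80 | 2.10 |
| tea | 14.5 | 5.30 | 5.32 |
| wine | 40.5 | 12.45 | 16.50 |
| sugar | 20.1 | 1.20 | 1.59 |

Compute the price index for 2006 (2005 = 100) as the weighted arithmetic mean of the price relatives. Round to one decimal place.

milk: 24.9 × (2.10/1.80) = 24.9 × 1.166667 = 29.0500
tea: 14.5 × (5.32/5.30) = 14.5 × 1.003774 = 14.5547
wine: 40.5 × (16.50/12.45) = 40.5 × 1.325301 = 53.6747
sugar: 20.1 × (1.59/1.20) = 20.1 × 1.325000 = 26.6325
Index = Σ wᵢ·(p₁ᵢ/p₀ᵢ) = 29.0500 + 14.5547 + 53.6747 + 26.6325 = 123.9119

123.9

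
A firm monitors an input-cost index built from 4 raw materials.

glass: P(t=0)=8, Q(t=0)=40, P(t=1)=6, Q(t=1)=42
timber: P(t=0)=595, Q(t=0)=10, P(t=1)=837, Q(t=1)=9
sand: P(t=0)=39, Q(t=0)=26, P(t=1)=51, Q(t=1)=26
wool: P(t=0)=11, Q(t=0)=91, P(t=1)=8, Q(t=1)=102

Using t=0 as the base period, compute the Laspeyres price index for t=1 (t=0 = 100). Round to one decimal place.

128.7

Laspeyres price index uses base-period quantities as weights.
ΣP(t=1)·Q(t=0) = 6×40 + 837×10 + 51×26 + 8×91 = 240 + 8370 + 1326 + 728 = 10664
ΣP(t=0)·Q(t=0) = 8×40 + 595×10 + 39×26 + 11×91 = 320 + 5950 + 1014 + 1001 = 8285
Index = 10664 / 8285 × 100 = 128.7145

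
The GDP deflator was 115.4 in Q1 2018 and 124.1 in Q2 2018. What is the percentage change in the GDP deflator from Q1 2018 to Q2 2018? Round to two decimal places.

Change = (124.1 − 115.4) / 115.4 × 100
       = 8.7 / 115.4 × 100 = 7.5390%

7.54%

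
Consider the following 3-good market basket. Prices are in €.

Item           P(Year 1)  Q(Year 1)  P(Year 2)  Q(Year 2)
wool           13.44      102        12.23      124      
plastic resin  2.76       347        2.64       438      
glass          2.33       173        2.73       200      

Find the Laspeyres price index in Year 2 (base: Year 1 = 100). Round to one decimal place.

Laspeyres price index uses base-period quantities as weights.
ΣP(Year 2)·Q(Year 1) = 12.23×102 + 2.64×347 + 2.73×173 = 1247.46 + 916.08 + 472.29 = 2635.83
ΣP(Year 1)·Q(Year 1) = 13.44×102 + 2.76×347 + 2.33×173 = 1370.88 + 957.72 + 403.09 = 2731.69
Index = 2635.83 / 2731.69 × 100 = 96.4908

96.5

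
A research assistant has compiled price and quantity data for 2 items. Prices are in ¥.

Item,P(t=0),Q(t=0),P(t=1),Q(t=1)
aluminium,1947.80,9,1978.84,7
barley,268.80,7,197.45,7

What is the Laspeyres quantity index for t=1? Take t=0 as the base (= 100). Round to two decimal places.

Laspeyres quantity index uses base-period prices as weights.
ΣP(t=0)·Q(t=1) = 1947.80×7 + 268.80×7 = 13634.6 + 1881.6 = 15516.2
ΣP(t=0)·Q(t=0) = 1947.80×9 + 268.80×7 = 17530.2 + 1881.6 = 19411.8
Index = 15516.2 / 19411.8 × 100 = 79.9318

79.93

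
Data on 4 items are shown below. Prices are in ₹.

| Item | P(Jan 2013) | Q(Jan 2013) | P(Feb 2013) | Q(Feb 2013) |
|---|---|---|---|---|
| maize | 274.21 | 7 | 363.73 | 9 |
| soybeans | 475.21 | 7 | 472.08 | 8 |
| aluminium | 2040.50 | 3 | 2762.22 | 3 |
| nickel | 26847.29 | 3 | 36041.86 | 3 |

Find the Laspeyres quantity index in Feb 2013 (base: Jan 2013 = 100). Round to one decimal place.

Laspeyres quantity index uses base-period prices as weights.
ΣP(Jan 2013)·Q(Feb 2013) = 274.21×9 + 475.21×8 + 2040.50×3 + 26847.29×3 = 2467.89 + 3801.68 + 6121.5 + 80541.87 = 92932.94
ΣP(Jan 2013)·Q(Jan 2013) = 274.21×7 + 475.21×7 + 2040.50×3 + 26847.29×3 = 1919.47 + 3326.47 + 6121.5 + 80541.87 = 91909.31
Index = 92932.94 / 91909.31 × 100 = 101.1137

101.1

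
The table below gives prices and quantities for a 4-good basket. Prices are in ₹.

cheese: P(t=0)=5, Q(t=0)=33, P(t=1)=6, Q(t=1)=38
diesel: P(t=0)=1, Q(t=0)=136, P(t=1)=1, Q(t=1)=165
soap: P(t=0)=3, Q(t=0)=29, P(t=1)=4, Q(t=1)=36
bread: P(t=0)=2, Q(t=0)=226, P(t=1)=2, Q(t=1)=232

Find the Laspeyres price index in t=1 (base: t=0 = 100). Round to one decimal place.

Laspeyres price index uses base-period quantities as weights.
ΣP(t=1)·Q(t=0) = 6×33 + 1×136 + 4×29 + 2×226 = 198 + 136 + 116 + 452 = 902
ΣP(t=0)·Q(t=0) = 5×33 + 1×136 + 3×29 + 2×226 = 165 + 136 + 87 + 452 = 840
Index = 902 / 840 × 100 = 107.3810

107.4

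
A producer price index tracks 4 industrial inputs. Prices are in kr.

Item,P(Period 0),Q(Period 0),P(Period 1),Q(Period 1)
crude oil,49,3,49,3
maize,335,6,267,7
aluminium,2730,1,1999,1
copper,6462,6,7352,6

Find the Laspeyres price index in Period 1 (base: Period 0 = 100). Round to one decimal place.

109.6

Laspeyres price index uses base-period quantities as weights.
ΣP(Period 1)·Q(Period 0) = 49×3 + 267×6 + 1999×1 + 7352×6 = 147 + 1602 + 1999 + 44112 = 47860
ΣP(Period 0)·Q(Period 0) = 49×3 + 335×6 + 2730×1 + 6462×6 = 147 + 2010 + 2730 + 38772 = 43659
Index = 47860 / 43659 × 100 = 109.6223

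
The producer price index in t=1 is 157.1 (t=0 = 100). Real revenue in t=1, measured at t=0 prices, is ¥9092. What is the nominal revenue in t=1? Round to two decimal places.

14283.53

Nominal = Real × (Index/100) = 9092 × (157.1/100)
        = 9092 × 1.571 = 14283.5320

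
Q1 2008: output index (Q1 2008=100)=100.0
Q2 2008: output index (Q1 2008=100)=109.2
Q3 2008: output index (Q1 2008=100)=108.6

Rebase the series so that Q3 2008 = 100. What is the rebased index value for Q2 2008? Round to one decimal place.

100.6

Rebased(Q2 2008) = 109.2 / 108.6 × 100 = 100.5525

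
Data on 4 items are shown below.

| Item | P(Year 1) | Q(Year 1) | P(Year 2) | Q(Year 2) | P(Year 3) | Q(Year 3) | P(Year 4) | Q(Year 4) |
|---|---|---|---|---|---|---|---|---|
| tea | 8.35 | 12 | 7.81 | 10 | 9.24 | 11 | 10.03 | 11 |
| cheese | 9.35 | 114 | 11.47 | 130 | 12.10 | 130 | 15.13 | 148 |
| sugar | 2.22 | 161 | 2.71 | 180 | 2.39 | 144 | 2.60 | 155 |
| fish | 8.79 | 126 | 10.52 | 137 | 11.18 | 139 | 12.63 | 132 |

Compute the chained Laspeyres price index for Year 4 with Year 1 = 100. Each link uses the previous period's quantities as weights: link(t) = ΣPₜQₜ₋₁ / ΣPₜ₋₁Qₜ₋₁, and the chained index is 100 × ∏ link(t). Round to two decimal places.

146.79

Link Year 1→Year 2:
ΣP(Year 2)Q(Year 1) = 7.81×12 + 11.47×114 + 2.71×161 + 10.52×126 = 93.72 + 1307.58 + 436.31 + 1325.52 = 3163.13
ΣP(Year 1)Q(Year 1) = 8.35×12 + 9.35×114 + 2.22×161 + 8.79×126 = 100.2 + 1065.9 + 357.42 + 1107.54 = 2631.06
link = 3163.13/2631.06 = 1.202226
Link Year 2→Year 3:
ΣP(Year 3)Q(Year 2) = 9.24×10 + 12.10×130 + 2.39×180 + 11.18×137 = 92.4 + 1573 + 430.2 + 1531.66 = 3627.26
ΣP(Year 2)Q(Year 2) = 7.81×10 + 11.47×130 + 2.71×180 + 10.52×137 = 78.1 + 1491.1 + 487.8 + 1441.24 = 3498.24
link = 3627.26/3498.24 = 1.036881
Link Year 3→Year 4:
ΣP(Year 4)Q(Year 3) = 10.03×11 + 15.13×130 + 2.60×144 + 12.63×139 = 110.33 + 1966.9 + 374.4 + 1755.57 = 4207.2
ΣP(Year 3)Q(Year 3) = 9.24×11 + 12.10×130 + 2.39×144 + 11.18×139 = 101.64 + 1573 + 344.16 + 1554.02 = 3572.82
link = 4207.2/3572.82 = 1.177557
Chained index = 100 × 1.202226 × 1.036881 × 1.177557 = 146.7903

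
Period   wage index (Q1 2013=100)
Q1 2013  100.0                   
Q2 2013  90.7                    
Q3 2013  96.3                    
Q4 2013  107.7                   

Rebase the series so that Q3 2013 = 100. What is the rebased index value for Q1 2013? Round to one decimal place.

Rebased(Q1 2013) = 100.0 / 96.3 × 100 = 103.8422

103.8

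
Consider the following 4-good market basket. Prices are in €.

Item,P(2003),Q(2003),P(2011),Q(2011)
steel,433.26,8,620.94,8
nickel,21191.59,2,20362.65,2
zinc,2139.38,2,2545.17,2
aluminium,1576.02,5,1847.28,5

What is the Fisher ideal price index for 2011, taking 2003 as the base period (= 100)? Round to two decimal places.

103.47

Laspeyres component (base-period weights):
ΣP(2011)Q(2003) = 620.94×8 + 20362.65×2 + 2545.17×2 + 1847.28×5 = 4967.52 + 40725.3 + 5090.34 + 9236.4 = 60019.56
ΣP(2003)Q(2003) = 433.26×8 + 21191.59×2 + 2139.38×2 + 1576.02×5 = 3466.08 + 42383.18 + 4278.76 + 7880.1 = 58008.12
L = 60019.56 / 58008.12 × 100 = 103.4675
Paasche component (current-period weights):
ΣP(2011)Q(2011) = 620.94×8 + 20362.65×2 + 2545.17×2 + 1847.28×5 = 4967.52 + 40725.3 + 5090.34 + 9236.4 = 60019.56
ΣP(2003)Q(2011) = 433.26×8 + 21191.59×2 + 2139.38×2 + 1576.02×5 = 3466.08 + 42383.18 + 4278.76 + 7880.1 = 58008.12
P = 60019.56 / 58008.12 × 100 = 103.4675
Fisher = √(L × P) = √(103.4675 × 103.4675) = 103.4675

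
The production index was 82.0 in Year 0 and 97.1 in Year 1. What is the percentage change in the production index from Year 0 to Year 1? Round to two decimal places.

18.41%

Change = (97.1 − 82.0) / 82.0 × 100
       = 15.1 / 82.0 × 100 = 18.4146%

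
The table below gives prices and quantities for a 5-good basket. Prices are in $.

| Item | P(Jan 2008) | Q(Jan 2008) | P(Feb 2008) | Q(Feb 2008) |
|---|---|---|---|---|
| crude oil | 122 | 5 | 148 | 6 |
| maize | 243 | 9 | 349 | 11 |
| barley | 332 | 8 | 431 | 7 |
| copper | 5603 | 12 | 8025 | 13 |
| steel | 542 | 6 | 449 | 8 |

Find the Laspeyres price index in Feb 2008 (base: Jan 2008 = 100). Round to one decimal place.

140.0

Laspeyres price index uses base-period quantities as weights.
ΣP(Feb 2008)·Q(Jan 2008) = 148×5 + 349×9 + 431×8 + 8025×12 + 449×6 = 740 + 3141 + 3448 + 96300 + 2694 = 106323
ΣP(Jan 2008)·Q(Jan 2008) = 122×5 + 243×9 + 332×8 + 5603×12 + 542×6 = 610 + 2187 + 2656 + 67236 + 3252 = 75941
Index = 106323 / 75941 × 100 = 140.0074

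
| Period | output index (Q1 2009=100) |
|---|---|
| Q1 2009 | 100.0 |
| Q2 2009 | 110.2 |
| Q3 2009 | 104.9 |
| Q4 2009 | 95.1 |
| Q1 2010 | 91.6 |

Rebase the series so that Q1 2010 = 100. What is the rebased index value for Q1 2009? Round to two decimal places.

Rebased(Q1 2009) = 100.0 / 91.6 × 100 = 109.1703

109.17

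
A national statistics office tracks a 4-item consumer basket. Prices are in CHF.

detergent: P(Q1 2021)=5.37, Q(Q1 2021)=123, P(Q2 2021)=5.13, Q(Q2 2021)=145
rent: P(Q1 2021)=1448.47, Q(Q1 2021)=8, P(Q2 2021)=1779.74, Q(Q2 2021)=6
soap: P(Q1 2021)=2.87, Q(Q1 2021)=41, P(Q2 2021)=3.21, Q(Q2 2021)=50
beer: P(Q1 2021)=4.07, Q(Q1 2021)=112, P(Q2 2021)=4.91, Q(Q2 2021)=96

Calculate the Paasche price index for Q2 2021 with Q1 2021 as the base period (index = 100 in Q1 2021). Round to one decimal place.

Paasche price index uses current-period quantities as weights.
ΣP(Q2 2021)·Q(Q2 2021) = 5.13×145 + 1779.74×6 + 3.21×50 + 4.91×96 = 743.85 + 10678.44 + 160.5 + 471.36 = 12054.15
ΣP(Q1 2021)·Q(Q2 2021) = 5.37×145 + 1448.47×6 + 2.87×50 + 4.07×96 = 778.65 + 8690.82 + 143.5 + 390.72 = 10003.69
Index = 12054.15 / 10003.69 × 100 = 120.4970

120.5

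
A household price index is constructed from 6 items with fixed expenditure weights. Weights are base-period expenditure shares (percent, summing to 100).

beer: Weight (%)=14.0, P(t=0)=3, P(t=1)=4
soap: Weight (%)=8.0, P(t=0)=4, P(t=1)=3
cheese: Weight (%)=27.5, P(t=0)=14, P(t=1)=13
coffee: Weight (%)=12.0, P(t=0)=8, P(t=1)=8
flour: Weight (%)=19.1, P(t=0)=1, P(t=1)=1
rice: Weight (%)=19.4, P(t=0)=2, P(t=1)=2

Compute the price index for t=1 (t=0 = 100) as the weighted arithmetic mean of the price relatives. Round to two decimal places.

100.70

beer: 14.0 × (4/3) = 14.0 × 1.333333 = 18.6667
soap: 8.0 × (3/4) = 8.0 × 0.750000 = 6.0000
cheese: 27.5 × (13/14) = 27.5 × 0.928571 = 25.5357
coffee: 12.0 × (8/8) = 12.0 × 1.000000 = 12.0000
flour: 19.1 × (1/1) = 19.1 × 1.000000 = 19.1000
rice: 19.4 × (2/2) = 19.4 × 1.000000 = 19.4000
Index = Σ wᵢ·(p₁ᵢ/p₀ᵢ) = 18.6667 + 6.0000 + 25.5357 + 12.0000 + 19.1000 + 19.4000 = 100.7024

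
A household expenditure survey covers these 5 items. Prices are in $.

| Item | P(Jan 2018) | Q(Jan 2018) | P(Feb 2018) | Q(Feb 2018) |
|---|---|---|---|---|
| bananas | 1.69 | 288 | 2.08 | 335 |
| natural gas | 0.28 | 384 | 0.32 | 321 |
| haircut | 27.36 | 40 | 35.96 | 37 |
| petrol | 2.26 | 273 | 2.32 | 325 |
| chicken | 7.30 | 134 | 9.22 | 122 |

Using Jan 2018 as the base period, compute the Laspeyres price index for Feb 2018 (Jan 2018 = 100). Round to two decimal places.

Laspeyres price index uses base-period quantities as weights.
ΣP(Feb 2018)·Q(Jan 2018) = 2.08×288 + 0.32×384 + 35.96×40 + 2.32×273 + 9.22×134 = 599.04 + 122.88 + 1438.4 + 633.36 + 1235.48 = 4029.16
ΣP(Jan 2018)·Q(Jan 2018) = 1.69×288 + 0.28×384 + 27.36×40 + 2.26×273 + 7.30×134 = 486.72 + 107.52 + 1094.4 + 616.98 + 978.2 = 3283.82
Index = 4029.16 / 3283.82 × 100 = 122.6973

122.70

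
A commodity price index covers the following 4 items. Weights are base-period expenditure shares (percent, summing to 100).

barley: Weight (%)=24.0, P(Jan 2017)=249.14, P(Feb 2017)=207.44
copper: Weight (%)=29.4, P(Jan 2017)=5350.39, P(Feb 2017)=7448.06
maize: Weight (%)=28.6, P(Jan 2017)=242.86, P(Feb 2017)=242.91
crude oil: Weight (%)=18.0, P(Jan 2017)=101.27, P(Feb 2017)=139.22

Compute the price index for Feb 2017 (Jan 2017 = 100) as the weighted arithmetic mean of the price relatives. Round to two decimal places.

114.26

barley: 24.0 × (207.44/249.14) = 24.0 × 0.832624 = 19.9830
copper: 29.4 × (7448.06/5350.39) = 29.4 × 1.392059 = 40.9265
maize: 28.6 × (242.91/242.86) = 28.6 × 1.000206 = 28.6059
crude oil: 18.0 × (139.22/101.27) = 18.0 × 1.374741 = 24.7453
Index = Σ wᵢ·(p₁ᵢ/p₀ᵢ) = 19.9830 + 40.9265 + 28.6059 + 24.7453 = 114.2607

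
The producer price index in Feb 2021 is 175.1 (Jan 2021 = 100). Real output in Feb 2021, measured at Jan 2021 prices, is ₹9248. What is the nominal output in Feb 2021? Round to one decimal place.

16193.2

Nominal = Real × (Index/100) = 9248 × (175.1/100)
        = 9248 × 1.751 = 16193.2480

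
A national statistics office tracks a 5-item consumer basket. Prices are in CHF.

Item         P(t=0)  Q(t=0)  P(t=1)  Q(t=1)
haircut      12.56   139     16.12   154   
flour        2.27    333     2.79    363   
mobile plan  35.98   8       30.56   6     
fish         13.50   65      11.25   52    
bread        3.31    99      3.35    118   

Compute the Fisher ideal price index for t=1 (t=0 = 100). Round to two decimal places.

113.31

Laspeyres component (base-period weights):
ΣP(t=1)Q(t=0) = 16.12×139 + 2.79×333 + 30.56×8 + 11.25×65 + 3.35×99 = 2240.68 + 929.07 + 244.48 + 731.25 + 331.65 = 4477.13
ΣP(t=0)Q(t=0) = 12.56×139 + 2.27×333 + 35.98×8 + 13.50×65 + 3.31×99 = 1745.84 + 755.91 + 287.84 + 877.5 + 327.69 = 3994.78
L = 4477.13 / 3994.78 × 100 = 112.0745
Paasche component (current-period weights):
ΣP(t=1)Q(t=1) = 16.12×154 + 2.79×363 + 30.56×6 + 11.25×52 + 3.35×118 = 2482.48 + 1012.77 + 183.36 + 585 + 395.3 = 4658.91
ΣP(t=0)Q(t=1) = 12.56×154 + 2.27×363 + 35.98×6 + 13.50×52 + 3.31×118 = 1934.24 + 824.01 + 215.88 + 702 + 390.58 = 4066.71
P = 4658.91 / 4066.71 × 100 = 114.5621
Fisher = √(L × P) = √(112.0745 × 114.5621) = 113.3115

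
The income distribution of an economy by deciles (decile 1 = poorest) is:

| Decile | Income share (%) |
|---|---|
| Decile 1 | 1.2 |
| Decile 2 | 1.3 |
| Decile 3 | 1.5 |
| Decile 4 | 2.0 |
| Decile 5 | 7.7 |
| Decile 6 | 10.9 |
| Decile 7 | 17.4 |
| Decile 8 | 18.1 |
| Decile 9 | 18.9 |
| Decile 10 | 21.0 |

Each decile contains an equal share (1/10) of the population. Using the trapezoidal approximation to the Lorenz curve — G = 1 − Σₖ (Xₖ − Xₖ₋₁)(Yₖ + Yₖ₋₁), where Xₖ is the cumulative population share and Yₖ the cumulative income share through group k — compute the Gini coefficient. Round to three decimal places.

0.434

Cumulative income shares Yₖ: 0.0120, 0.0250, 0.0400, 0.0600, 0.1370, 0.2460, 0.4200, 0.6010, 0.7900, 1.0000
Σ (Xₖ−Xₖ₋₁)(Yₖ+Yₖ₋₁) = (1/10)(0.0120+0.0000) + (1/10)(0.0250+0.0120) + (1/10)(0.0400+0.0250) + (1/10)(0.0600+0.0400) + (1/10)(0.1370+0.0600) + (1/10)(0.2460+0.1370) + (1/10)(0.4200+0.2460) + (1/10)(0.6010+0.4200) + (1/10)(0.7900+0.6010) + (1/10)(1.0000+0.7900)
  = 0.0012 + 0.0037 + 0.0065 + 0.0100 + 0.0197 + 0.0383 + 0.0666 + 0.1021 + 0.1391 + 0.1790 = 0.5662
G = 1 − 0.5662 = 0.4338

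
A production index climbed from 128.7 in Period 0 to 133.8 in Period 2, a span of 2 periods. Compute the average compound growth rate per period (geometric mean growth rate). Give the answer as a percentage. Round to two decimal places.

Growth factor = (133.8/128.7)^(1/2) = (1.039627)^(1/2) = 1.019621
Growth rate = 1.019621 − 1 = 0.019621 = 1.9621%

1.96%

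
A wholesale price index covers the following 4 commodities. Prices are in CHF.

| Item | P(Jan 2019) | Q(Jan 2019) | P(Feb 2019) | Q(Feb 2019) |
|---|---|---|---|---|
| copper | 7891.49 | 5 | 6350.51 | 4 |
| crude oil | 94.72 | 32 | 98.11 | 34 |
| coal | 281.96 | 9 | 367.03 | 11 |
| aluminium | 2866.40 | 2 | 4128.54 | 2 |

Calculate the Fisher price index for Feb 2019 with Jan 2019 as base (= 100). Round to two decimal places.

92.78

Laspeyres component (base-period weights):
ΣP(Feb 2019)Q(Jan 2019) = 6350.51×5 + 98.11×32 + 367.03×9 + 4128.54×2 = 31752.55 + 3139.52 + 3303.27 + 8257.08 = 46452.42
ΣP(Jan 2019)Q(Jan 2019) = 7891.49×5 + 94.72×32 + 281.96×9 + 2866.40×2 = 39457.45 + 3031.04 + 2537.64 + 5732.8 = 50758.93
L = 46452.42 / 50758.93 × 100 = 91.5158
Paasche component (current-period weights):
ΣP(Feb 2019)Q(Feb 2019) = 6350.51×4 + 98.11×34 + 367.03×11 + 4128.54×2 = 25402.04 + 3335.74 + 4037.33 + 8257.08 = 41032.19
ΣP(Jan 2019)Q(Feb 2019) = 7891.49×4 + 94.72×34 + 281.96×11 + 2866.40×2 = 31565.96 + 3220.48 + 3101.56 + 5732.8 = 43620.8
P = 41032.19 / 43620.8 × 100 = 94.0657
Fisher = √(L × P) = √(91.5158 × 94.0657) = 92.7819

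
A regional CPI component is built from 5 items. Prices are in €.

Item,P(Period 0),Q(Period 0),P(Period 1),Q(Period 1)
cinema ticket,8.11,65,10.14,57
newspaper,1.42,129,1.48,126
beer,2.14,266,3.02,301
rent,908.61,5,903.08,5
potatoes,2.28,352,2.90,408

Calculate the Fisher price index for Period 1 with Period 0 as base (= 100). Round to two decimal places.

108.80

Laspeyres component (base-period weights):
ΣP(Period 1)Q(Period 0) = 10.14×65 + 1.48×129 + 3.02×266 + 903.08×5 + 2.90×352 = 659.1 + 190.92 + 803.32 + 4515.4 + 1020.8 = 7189.54
ΣP(Period 0)Q(Period 0) = 8.11×65 + 1.42×129 + 2.14×266 + 908.61×5 + 2.28×352 = 527.15 + 183.18 + 569.24 + 4543.05 + 802.56 = 6625.18
L = 7189.54 / 6625.18 × 100 = 108.5184
Paasche component (current-period weights):
ΣP(Period 1)Q(Period 1) = 10.14×57 + 1.48×126 + 3.02×301 + 903.08×5 + 2.90×408 = 577.98 + 186.48 + 909.02 + 4515.4 + 1183.2 = 7372.08
ΣP(Period 0)Q(Period 1) = 8.11×57 + 1.42×126 + 2.14×301 + 908.61×5 + 2.28×408 = 462.27 + 178.92 + 644.14 + 4543.05 + 930.24 = 6758.62
P = 7372.08 / 6758.62 × 100 = 109.0767
Fisher = √(L × P) = √(108.5184 × 109.0767) = 108.7972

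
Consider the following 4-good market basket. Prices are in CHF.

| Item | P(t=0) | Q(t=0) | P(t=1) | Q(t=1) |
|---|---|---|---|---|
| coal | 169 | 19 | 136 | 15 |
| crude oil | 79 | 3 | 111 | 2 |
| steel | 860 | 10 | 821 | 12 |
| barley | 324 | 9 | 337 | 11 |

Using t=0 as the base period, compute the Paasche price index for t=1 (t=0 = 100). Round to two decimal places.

95.44

Paasche price index uses current-period quantities as weights.
ΣP(t=1)·Q(t=1) = 136×15 + 111×2 + 821×12 + 337×11 = 2040 + 222 + 9852 + 3707 = 15821
ΣP(t=0)·Q(t=1) = 169×15 + 79×2 + 860×12 + 324×11 = 2535 + 158 + 10320 + 3564 = 16577
Index = 15821 / 16577 × 100 = 95.4395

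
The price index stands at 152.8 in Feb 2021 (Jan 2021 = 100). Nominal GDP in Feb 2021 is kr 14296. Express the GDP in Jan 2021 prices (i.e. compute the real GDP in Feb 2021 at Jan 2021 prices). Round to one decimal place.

9356.0

Real = Nominal ÷ (Index/100) = 14296 ÷ (152.8/100)
     = 14296 ÷ 1.528 = 9356.0209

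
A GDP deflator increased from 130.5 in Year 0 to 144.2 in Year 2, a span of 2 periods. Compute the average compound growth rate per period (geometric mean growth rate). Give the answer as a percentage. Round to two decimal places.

5.12%

Growth factor = (144.2/130.5)^(1/2) = (1.104981)^(1/2) = 1.051181
Growth rate = 1.051181 − 1 = 0.051181 = 5.1181%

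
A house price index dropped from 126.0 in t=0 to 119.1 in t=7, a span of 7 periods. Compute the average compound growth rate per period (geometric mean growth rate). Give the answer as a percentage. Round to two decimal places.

-0.80%

Growth factor = (119.1/126.0)^(1/7) = (0.945238)^(1/7) = 0.991987
Growth rate = 0.991987 − 1 = -0.008013 = -0.8013%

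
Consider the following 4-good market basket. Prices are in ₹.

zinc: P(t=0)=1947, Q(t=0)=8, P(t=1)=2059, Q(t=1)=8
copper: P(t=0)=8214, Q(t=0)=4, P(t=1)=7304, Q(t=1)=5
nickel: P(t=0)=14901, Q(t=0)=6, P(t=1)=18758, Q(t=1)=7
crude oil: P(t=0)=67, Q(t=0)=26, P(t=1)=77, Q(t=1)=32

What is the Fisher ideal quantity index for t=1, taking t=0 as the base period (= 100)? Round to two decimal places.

Laspeyres component (base-period weights):
ΣP(t=0)Q(t=1) = 1947×8 + 8214×5 + 14901×7 + 67×32 = 15576 + 41070 + 104307 + 2144 = 163097
ΣP(t=0)Q(t=0) = 1947×8 + 8214×4 + 14901×6 + 67×26 = 15576 + 32856 + 89406 + 1742 = 139580
L = 163097 / 139580 × 100 = 116.8484
Paasche component (current-period weights):
ΣP(t=1)Q(t=1) = 2059×8 + 7304×5 + 18758×7 + 77×32 = 16472 + 36520 + 131306 + 2464 = 186762
ΣP(t=1)Q(t=0) = 2059×8 + 7304×4 + 18758×6 + 77×26 = 16472 + 29216 + 112548 + 2002 = 160238
P = 186762 / 160238 × 100 = 116.5529
Fisher = √(L × P) = √(116.8484 × 116.5529) = 116.7005

116.70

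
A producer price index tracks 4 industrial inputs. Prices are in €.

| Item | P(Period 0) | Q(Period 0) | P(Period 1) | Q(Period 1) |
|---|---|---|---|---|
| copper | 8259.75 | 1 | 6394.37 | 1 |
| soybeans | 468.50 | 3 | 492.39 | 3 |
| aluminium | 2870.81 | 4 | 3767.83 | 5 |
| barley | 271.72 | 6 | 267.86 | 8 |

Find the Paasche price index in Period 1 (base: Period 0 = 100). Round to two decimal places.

Paasche price index uses current-period quantities as weights.
ΣP(Period 1)·Q(Period 1) = 6394.37×1 + 492.39×3 + 3767.83×5 + 267.86×8 = 6394.37 + 1477.17 + 18839.15 + 2142.88 = 28853.57
ΣP(Period 0)·Q(Period 1) = 8259.75×1 + 468.50×3 + 2870.81×5 + 271.72×8 = 8259.75 + 1405.5 + 14354.05 + 2173.76 = 26193.06
Index = 28853.57 / 26193.06 × 100 = 110.1573

110.16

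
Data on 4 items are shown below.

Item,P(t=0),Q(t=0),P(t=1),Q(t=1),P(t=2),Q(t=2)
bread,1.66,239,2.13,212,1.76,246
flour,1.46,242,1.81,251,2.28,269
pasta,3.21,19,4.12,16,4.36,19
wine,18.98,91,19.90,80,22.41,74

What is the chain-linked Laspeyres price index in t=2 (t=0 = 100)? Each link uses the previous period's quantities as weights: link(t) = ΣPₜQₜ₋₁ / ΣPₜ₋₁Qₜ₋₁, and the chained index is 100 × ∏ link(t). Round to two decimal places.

Link t=0→t=1:
ΣP(t=1)Q(t=0) = 2.13×239 + 1.81×242 + 4.12×19 + 19.90×91 = 509.07 + 438.02 + 78.28 + 1810.9 = 2836.27
ΣP(t=0)Q(t=0) = 1.66×239 + 1.46×242 + 3.21×19 + 18.98×91 = 396.74 + 353.32 + 60.99 + 1727.18 = 2538.23
link = 2836.27/2538.23 = 1.117420
Link t=1→t=2:
ΣP(t=2)Q(t=1) = 1.76×212 + 2.28×251 + 4.36×16 + 22.41×80 = 373.12 + 572.28 + 69.76 + 1792.8 = 2807.96
ΣP(t=1)Q(t=1) = 2.13×212 + 1.81×251 + 4.12×16 + 19.90×80 = 451.56 + 454.31 + 65.92 + 1592 = 2563.79
link = 2807.96/2563.79 = 1.095238
Chained index = 100 × 1.117420 × 1.095238 = 122.3841

122.38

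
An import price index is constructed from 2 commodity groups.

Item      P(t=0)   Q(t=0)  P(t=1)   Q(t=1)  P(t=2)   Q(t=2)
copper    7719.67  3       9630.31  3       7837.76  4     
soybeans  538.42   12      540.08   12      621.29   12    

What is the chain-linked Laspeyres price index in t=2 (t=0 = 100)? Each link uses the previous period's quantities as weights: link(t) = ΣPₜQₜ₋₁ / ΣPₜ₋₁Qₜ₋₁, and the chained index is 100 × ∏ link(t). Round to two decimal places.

104.55

Link t=0→t=1:
ΣP(t=1)Q(t=0) = 9630.31×3 + 540.08×12 = 28890.93 + 6480.96 = 35371.89
ΣP(t=0)Q(t=0) = 7719.67×3 + 538.42×12 = 23159.01 + 6461.04 = 29620.05
link = 35371.89/29620.05 = 1.194187
Link t=1→t=2:
ΣP(t=2)Q(t=1) = 7837.76×3 + 621.29×12 = 23513.28 + 7455.48 = 30968.76
ΣP(t=1)Q(t=1) = 9630.31×3 + 540.08×12 = 28890.93 + 6480.96 = 35371.89
link = 30968.76/35371.89 = 0.875519
Chained index = 100 × 1.194187 × 0.875519 = 104.5534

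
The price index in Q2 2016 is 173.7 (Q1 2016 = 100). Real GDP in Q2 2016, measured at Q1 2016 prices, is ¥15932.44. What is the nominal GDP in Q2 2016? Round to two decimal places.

Nominal = Real × (Index/100) = 15932.44 × (173.7/100)
        = 15932.44 × 1.737 = 27674.6483

27674.65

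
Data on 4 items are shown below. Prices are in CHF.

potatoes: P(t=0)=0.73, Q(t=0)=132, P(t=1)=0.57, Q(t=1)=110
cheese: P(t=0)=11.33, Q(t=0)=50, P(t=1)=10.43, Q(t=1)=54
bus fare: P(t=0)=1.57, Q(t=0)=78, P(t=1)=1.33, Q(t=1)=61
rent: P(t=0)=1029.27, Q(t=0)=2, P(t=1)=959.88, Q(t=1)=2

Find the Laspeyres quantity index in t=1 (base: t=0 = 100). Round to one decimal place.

Laspeyres quantity index uses base-period prices as weights.
ΣP(t=0)·Q(t=1) = 0.73×110 + 11.33×54 + 1.57×61 + 1029.27×2 = 80.3 + 611.82 + 95.77 + 2058.54 = 2846.43
ΣP(t=0)·Q(t=0) = 0.73×132 + 11.33×50 + 1.57×78 + 1029.27×2 = 96.36 + 566.5 + 122.46 + 2058.54 = 2843.86
Index = 2846.43 / 2843.86 × 100 = 100.0904

100.1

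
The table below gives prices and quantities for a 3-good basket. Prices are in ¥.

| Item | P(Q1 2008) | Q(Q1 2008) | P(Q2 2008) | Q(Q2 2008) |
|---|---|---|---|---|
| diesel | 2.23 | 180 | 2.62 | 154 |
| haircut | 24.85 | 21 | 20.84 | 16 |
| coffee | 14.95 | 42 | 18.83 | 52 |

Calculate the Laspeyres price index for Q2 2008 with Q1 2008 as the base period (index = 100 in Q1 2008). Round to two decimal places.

Laspeyres price index uses base-period quantities as weights.
ΣP(Q2 2008)·Q(Q1 2008) = 2.62×180 + 20.84×21 + 18.83×42 = 471.6 + 437.64 + 790.86 = 1700.1
ΣP(Q1 2008)·Q(Q1 2008) = 2.23×180 + 24.85×21 + 14.95×42 = 401.4 + 521.85 + 627.9 = 1551.15
Index = 1700.1 / 1551.15 × 100 = 109.6026

109.60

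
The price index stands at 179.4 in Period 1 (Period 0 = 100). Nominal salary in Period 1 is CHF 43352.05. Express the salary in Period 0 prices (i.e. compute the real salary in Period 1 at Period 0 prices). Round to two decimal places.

Real = Nominal ÷ (Index/100) = 43352.05 ÷ (179.4/100)
     = 43352.05 ÷ 1.794 = 24165.0223

24165.02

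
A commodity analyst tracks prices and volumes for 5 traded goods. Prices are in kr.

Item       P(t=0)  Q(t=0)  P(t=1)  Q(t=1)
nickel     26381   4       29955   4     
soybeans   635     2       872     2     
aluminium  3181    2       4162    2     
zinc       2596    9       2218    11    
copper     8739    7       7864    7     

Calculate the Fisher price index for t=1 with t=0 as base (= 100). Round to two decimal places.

103.41

Laspeyres component (base-period weights):
ΣP(t=1)Q(t=0) = 29955×4 + 872×2 + 4162×2 + 2218×9 + 7864×7 = 119820 + 1744 + 8324 + 19962 + 55048 = 204898
ΣP(t=0)Q(t=0) = 26381×4 + 635×2 + 3181×2 + 2596×9 + 8739×7 = 105524 + 1270 + 6362 + 23364 + 61173 = 197693
L = 204898 / 197693 × 100 = 103.6445
Paasche component (current-period weights):
ΣP(t=1)Q(t=1) = 29955×4 + 872×2 + 4162×2 + 2218×11 + 7864×7 = 119820 + 1744 + 8324 + 24398 + 55048 = 209334
ΣP(t=0)Q(t=1) = 26381×4 + 635×2 + 3181×2 + 2596×11 + 8739×7 = 105524 + 1270 + 6362 + 28556 + 61173 = 202885
P = 209334 / 202885 × 100 = 103.1786
Fisher = √(L × P) = √(103.6445 × 103.1786) = 103.4113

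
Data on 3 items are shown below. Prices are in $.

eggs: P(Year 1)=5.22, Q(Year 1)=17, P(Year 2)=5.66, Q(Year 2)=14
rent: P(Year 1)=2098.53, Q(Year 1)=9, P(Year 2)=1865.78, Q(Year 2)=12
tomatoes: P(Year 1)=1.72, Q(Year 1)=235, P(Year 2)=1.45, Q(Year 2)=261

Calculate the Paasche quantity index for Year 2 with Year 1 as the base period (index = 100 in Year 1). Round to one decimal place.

Paasche quantity index uses current-period prices as weights.
ΣP(Year 2)·Q(Year 2) = 5.66×14 + 1865.78×12 + 1.45×261 = 79.24 + 22389.36 + 378.45 = 22847.05
ΣP(Year 2)·Q(Year 1) = 5.66×17 + 1865.78×9 + 1.45×235 = 96.22 + 16792.02 + 340.75 = 17228.99
Index = 22847.05 / 17228.99 × 100 = 132.6082

132.6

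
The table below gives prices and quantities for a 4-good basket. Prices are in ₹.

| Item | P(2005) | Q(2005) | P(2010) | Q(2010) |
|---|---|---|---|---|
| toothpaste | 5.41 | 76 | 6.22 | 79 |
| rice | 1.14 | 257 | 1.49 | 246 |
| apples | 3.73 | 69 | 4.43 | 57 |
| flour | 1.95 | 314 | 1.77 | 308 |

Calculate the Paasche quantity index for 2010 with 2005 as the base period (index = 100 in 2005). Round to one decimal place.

96.4

Paasche quantity index uses current-period prices as weights.
ΣP(2010)·Q(2010) = 6.22×79 + 1.49×246 + 4.43×57 + 1.77×308 = 491.38 + 366.54 + 252.51 + 545.16 = 1655.59
ΣP(2010)·Q(2005) = 6.22×76 + 1.49×257 + 4.43×69 + 1.77×314 = 472.72 + 382.93 + 305.67 + 555.78 = 1717.1
Index = 1655.59 / 1717.1 × 100 = 96.4178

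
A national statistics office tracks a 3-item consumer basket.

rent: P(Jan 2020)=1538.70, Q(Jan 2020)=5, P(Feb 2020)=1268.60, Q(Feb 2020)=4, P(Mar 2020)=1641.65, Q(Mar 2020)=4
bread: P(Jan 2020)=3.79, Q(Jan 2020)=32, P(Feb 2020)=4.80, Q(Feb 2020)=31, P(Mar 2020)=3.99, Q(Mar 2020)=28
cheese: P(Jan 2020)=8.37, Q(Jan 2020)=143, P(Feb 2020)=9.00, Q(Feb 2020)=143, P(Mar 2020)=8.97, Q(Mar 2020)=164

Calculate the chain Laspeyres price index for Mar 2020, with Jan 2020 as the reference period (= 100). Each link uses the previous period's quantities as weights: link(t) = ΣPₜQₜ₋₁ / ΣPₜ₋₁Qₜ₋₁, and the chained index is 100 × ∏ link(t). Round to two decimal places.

Link Jan 2020→Feb 2020:
ΣP(Feb 2020)Q(Jan 2020) = 1268.60×5 + 4.80×32 + 9.00×143 = 6343 + 153.6 + 1287 = 7783.6
ΣP(Jan 2020)Q(Jan 2020) = 1538.70×5 + 3.79×32 + 8.37×143 = 7693.5 + 121.28 + 1196.91 = 9011.69
link = 7783.6/9011.69 = 0.863723
Link Feb 2020→Mar 2020:
ΣP(Mar 2020)Q(Feb 2020) = 1641.65×4 + 3.99×31 + 8.97×143 = 6566.6 + 123.69 + 1282.71 = 7973
ΣP(Feb 2020)Q(Feb 2020) = 1268.60×4 + 4.80×31 + 9.00×143 = 5074.4 + 148.8 + 1287 = 6510.2
link = 7973/6510.2 = 1.224694
Chained index = 100 × 0.863723 × 1.224694 = 105.7795

105.78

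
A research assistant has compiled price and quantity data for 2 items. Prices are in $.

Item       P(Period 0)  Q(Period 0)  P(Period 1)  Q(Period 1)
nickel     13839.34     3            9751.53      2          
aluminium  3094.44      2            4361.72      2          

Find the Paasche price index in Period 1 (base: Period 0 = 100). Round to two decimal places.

Paasche price index uses current-period quantities as weights.
ΣP(Period 1)·Q(Period 1) = 9751.53×2 + 4361.72×2 = 19503.06 + 8723.44 = 28226.5
ΣP(Period 0)·Q(Period 1) = 13839.34×2 + 3094.44×2 = 27678.68 + 6188.88 = 33867.56
Index = 28226.5 / 33867.56 × 100 = 83.3438

83.34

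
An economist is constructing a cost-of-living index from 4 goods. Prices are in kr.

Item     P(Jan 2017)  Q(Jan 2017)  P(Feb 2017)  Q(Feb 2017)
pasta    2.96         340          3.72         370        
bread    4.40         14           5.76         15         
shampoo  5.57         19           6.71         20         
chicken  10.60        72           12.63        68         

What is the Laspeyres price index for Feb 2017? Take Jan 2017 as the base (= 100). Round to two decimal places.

Laspeyres price index uses base-period quantities as weights.
ΣP(Feb 2017)·Q(Jan 2017) = 3.72×340 + 5.76×14 + 6.71×19 + 12.63×72 = 1264.8 + 80.64 + 127.49 + 909.36 = 2382.29
ΣP(Jan 2017)·Q(Jan 2017) = 2.96×340 + 4.40×14 + 5.57×19 + 10.60×72 = 1006.4 + 61.6 + 105.83 + 763.2 = 1937.03
Index = 2382.29 / 1937.03 × 100 = 122.9867

122.99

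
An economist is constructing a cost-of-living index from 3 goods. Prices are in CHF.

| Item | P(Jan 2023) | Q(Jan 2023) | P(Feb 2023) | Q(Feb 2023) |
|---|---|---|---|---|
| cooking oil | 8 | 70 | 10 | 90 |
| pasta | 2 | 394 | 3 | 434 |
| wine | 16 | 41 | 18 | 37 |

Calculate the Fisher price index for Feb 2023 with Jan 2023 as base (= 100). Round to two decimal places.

131.15

Laspeyres component (base-period weights):
ΣP(Feb 2023)Q(Jan 2023) = 10×70 + 3×394 + 18×41 = 700 + 1182 + 738 = 2620
ΣP(Jan 2023)Q(Jan 2023) = 8×70 + 2×394 + 16×41 = 560 + 788 + 656 = 2004
L = 2620 / 2004 × 100 = 130.7385
Paasche component (current-period weights):
ΣP(Feb 2023)Q(Feb 2023) = 10×90 + 3×434 + 18×37 = 900 + 1302 + 666 = 2868
ΣP(Jan 2023)Q(Feb 2023) = 8×90 + 2×434 + 16×37 = 720 + 868 + 592 = 2180
P = 2868 / 2180 × 100 = 131.5596
Fisher = √(L × P) = √(130.7385 × 131.5596) = 131.1484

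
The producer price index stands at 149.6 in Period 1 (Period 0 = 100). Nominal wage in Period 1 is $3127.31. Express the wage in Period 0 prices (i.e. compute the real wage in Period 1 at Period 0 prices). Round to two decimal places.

Real = Nominal ÷ (Index/100) = 3127.31 ÷ (149.6/100)
     = 3127.31 ÷ 1.496 = 2090.4479

2090.45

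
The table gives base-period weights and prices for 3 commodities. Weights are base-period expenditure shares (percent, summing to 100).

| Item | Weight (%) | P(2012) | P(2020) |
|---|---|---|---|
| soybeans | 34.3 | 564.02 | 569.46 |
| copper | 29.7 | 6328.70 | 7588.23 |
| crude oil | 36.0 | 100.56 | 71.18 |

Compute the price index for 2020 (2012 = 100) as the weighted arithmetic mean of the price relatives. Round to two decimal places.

soybeans: 34.3 × (569.46/564.02) = 34.3 × 1.009645 = 34.6308
copper: 29.7 × (7588.23/6328.70) = 29.7 × 1.199019 = 35.6109
crude oil: 36.0 × (71.18/100.56) = 36.0 × 0.707836 = 25.4821
Index = Σ wᵢ·(p₁ᵢ/p₀ᵢ) = 34.6308 + 35.6109 + 25.4821 = 95.7238

95.72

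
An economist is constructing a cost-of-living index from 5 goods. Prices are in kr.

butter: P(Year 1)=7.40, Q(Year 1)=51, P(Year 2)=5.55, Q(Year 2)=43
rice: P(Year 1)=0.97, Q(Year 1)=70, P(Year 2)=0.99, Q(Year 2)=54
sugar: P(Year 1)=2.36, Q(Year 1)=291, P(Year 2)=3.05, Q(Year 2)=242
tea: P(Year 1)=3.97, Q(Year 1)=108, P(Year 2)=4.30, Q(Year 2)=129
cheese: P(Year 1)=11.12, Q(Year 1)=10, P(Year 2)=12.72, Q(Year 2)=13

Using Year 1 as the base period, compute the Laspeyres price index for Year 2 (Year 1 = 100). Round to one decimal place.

Laspeyres price index uses base-period quantities as weights.
ΣP(Year 2)·Q(Year 1) = 5.55×51 + 0.99×70 + 3.05×291 + 4.30×108 + 12.72×10 = 283.05 + 69.3 + 887.55 + 464.4 + 127.2 = 1831.5
ΣP(Year 1)·Q(Year 1) = 7.40×51 + 0.97×70 + 2.36×291 + 3.97×108 + 11.12×10 = 377.4 + 67.9 + 686.76 + 428.76 + 111.2 = 1672.02
Index = 1831.5 / 1672.02 × 100 = 109.5382

109.5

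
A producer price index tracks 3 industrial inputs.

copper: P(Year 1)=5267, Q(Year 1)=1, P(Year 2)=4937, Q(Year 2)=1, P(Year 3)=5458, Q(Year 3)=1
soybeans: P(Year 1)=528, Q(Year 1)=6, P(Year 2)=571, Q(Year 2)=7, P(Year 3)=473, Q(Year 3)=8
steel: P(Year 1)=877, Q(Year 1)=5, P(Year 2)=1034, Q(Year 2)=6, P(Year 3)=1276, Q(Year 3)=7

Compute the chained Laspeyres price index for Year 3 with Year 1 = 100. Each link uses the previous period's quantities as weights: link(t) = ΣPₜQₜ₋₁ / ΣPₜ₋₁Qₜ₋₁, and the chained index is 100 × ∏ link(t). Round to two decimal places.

Link Year 1→Year 2:
ΣP(Year 2)Q(Year 1) = 4937×1 + 571×6 + 1034×5 = 4937 + 3426 + 5170 = 13533
ΣP(Year 1)Q(Year 1) = 5267×1 + 528×6 + 877×5 = 5267 + 3168 + 4385 = 12820
link = 13533/12820 = 1.055616
Link Year 2→Year 3:
ΣP(Year 3)Q(Year 2) = 5458×1 + 473×7 + 1276×6 = 5458 + 3311 + 7656 = 16425
ΣP(Year 2)Q(Year 2) = 4937×1 + 571×7 + 1034×6 = 4937 + 3997 + 6204 = 15138
link = 16425/15138 = 1.085018
Chained index = 100 × 1.055616 × 1.085018 = 114.5362

114.54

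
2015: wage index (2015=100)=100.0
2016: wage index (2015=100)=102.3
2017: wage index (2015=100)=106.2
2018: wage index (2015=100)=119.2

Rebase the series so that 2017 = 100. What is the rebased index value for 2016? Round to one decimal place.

Rebased(2016) = 102.3 / 106.2 × 100 = 96.3277

96.3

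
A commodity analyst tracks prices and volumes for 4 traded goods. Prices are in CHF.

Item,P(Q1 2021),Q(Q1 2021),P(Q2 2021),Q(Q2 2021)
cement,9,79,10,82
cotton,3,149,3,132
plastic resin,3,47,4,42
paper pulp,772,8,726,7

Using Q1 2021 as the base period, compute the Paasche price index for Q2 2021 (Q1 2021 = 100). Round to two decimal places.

Paasche price index uses current-period quantities as weights.
ΣP(Q2 2021)·Q(Q2 2021) = 10×82 + 3×132 + 4×42 + 726×7 = 820 + 396 + 168 + 5082 = 6466
ΣP(Q1 2021)·Q(Q2 2021) = 9×82 + 3×132 + 3×42 + 772×7 = 738 + 396 + 126 + 5404 = 6664
Index = 6466 / 6664 × 100 = 97.0288

97.03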